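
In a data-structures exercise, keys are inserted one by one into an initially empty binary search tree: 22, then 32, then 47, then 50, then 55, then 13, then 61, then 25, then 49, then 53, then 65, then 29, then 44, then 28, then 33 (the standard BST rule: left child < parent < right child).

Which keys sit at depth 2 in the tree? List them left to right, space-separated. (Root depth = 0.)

25 47

Insert 22: tree is empty, so 22 becomes the root.
Insert 32: 32 > 22 → go right. Place as right child of 22.
Insert 47: 47 > 22 → go right; 47 > 32 → go right. Place as right child of 32.
Insert 50: 50 > 22 → go right; 50 > 32 → go right; 50 > 47 → go right. Place as right child of 47.
Insert 55: 55 > 22 → go right; 55 > 32 → go right; 55 > 47 → go right; 55 > 50 → go right. Place as right child of 50.
Insert 13: 13 < 22 → go left. Place as left child of 22.
Insert 61: 61 > 22 → go right; 61 > 32 → go right; 61 > 47 → go right; 61 > 50 → go right; 61 > 55 → go right. Place as right child of 55.
Insert 25: 25 > 22 → go right; 25 < 32 → go left. Place as left child of 32.
Insert 49: 49 > 22 → go right; 49 > 32 → go right; 49 > 47 → go right; 49 < 50 → go left. Place as left child of 50.
Insert 53: 53 > 22 → go right; 53 > 32 → go right; 53 > 47 → go right; 53 > 50 → go right; 53 < 55 → go left. Place as left child of 55.
Insert 65: 65 > 22 → go right; 65 > 32 → go right; 65 > 47 → go right; 65 > 50 → go right; 65 > 55 → go right; 65 > 61 → go right. Place as right child of 61.
Insert 29: 29 > 22 → go right; 29 < 32 → go left; 29 > 25 → go right. Place as right child of 25.
Insert 44: 44 > 22 → go right; 44 > 32 → go right; 44 < 47 → go left. Place as left child of 47.
Insert 28: 28 > 22 → go right; 28 < 32 → go left; 28 > 25 → go right; 28 < 29 → go left. Place as left child of 29.
Insert 33: 33 > 22 → go right; 33 > 32 → go right; 33 < 47 → go left; 33 < 44 → go left. Place as left child of 44.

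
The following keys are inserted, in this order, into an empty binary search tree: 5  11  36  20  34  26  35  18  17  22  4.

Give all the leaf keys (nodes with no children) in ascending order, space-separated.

Resulting structure (node: left, right):
  5: L=4, R=11
  11: L=–, R=36
  36: L=20, R=–
  20: L=18, R=34
  34: L=26, R=35
  26: L=22, R=–
  35: L=–, R=–
  18: L=17, R=–
  17: L=–, R=–
  22: L=–, R=–
  4: L=–, R=–

4 17 22 35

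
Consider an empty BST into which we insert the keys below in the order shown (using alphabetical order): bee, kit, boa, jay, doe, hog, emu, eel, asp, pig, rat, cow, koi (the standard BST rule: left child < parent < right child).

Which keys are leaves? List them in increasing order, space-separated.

asp cow eel koi rat

Insert bee: tree is empty, so bee becomes the root.
Insert kit: kit > bee → go right. Place as right child of bee.
Insert boa: boa > bee → go right; boa < kit → go left. Place as left child of kit.
Insert jay: jay > bee → go right; jay < kit → go left; jay > boa → go right. Place as right child of boa.
Insert doe: doe > bee → go right; doe < kit → go left; doe > boa → go right; doe < jay → go left. Place as left child of jay.
Insert hog: hog > bee → go right; hog < kit → go left; hog > boa → go right; hog < jay → go left; hog > doe → go right. Place as right child of doe.
Insert emu: emu > bee → go right; emu < kit → go left; emu > boa → go right; emu < jay → go left; emu > doe → go right; emu < hog → go left. Place as left child of hog.
Insert eel: eel > bee → go right; eel < kit → go left; eel > boa → go right; eel < jay → go left; eel > doe → go right; eel < hog → go left; eel < emu → go left. Place as left child of emu.
Insert asp: asp < bee → go left. Place as left child of bee.
Insert pig: pig > bee → go right; pig > kit → go right. Place as right child of kit.
Insert rat: rat > bee → go right; rat > kit → go right; rat > pig → go right. Place as right child of pig.
Insert cow: cow > bee → go right; cow < kit → go left; cow > boa → go right; cow < jay → go left; cow < doe → go left. Place as left child of doe.
Insert koi: koi > bee → go right; koi > kit → go right; koi < pig → go left. Place as left child of pig.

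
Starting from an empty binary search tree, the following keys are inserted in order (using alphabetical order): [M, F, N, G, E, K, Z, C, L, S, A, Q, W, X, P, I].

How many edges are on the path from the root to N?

Insert M: tree is empty, so M becomes the root.
Insert F: F < M → go left. Place as left child of M.
Insert N: N > M → go right. Place as right child of M.
Insert G: G < M → go left; G > F → go right. Place as right child of F.
Insert E: E < M → go left; E < F → go left. Place as left child of F.
Insert K: K < M → go left; K > F → go right; K > G → go right. Place as right child of G.
Insert Z: Z > M → go right; Z > N → go right. Place as right child of N.
Insert C: C < M → go left; C < F → go left; C < E → go left. Place as left child of E.
Insert L: L < M → go left; L > F → go right; L > G → go right; L > K → go right. Place as right child of K.
Insert S: S > M → go right; S > N → go right; S < Z → go left. Place as left child of Z.
Insert A: A < M → go left; A < F → go left; A < E → go left; A < C → go left. Place as left child of C.
Insert Q: Q > M → go right; Q > N → go right; Q < Z → go left; Q < S → go left. Place as left child of S.
Insert W: W > M → go right; W > N → go right; W < Z → go left; W > S → go right. Place as right child of S.
Insert X: X > M → go right; X > N → go right; X < Z → go left; X > S → go right; X > W → go right. Place as right child of W.
Insert P: P > M → go right; P > N → go right; P < Z → go left; P < S → go left; P < Q → go left. Place as left child of Q.
Insert I: I < M → go left; I > F → go right; I > G → go right; I < K → go left. Place as left child of K.

Path to N: M → N, which is 1 edge.

1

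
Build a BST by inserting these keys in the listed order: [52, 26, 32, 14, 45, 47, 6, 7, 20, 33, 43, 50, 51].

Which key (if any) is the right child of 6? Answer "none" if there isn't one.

7

Resulting structure (node: left, right):
  52: L=26, R=–
  26: L=14, R=32
  32: L=–, R=45
  14: L=6, R=20
  45: L=33, R=47
  47: L=–, R=50
  6: L=–, R=7
  7: L=–, R=–
  20: L=–, R=–
  33: L=–, R=43
  43: L=–, R=–
  50: L=–, R=51
  51: L=–, R=–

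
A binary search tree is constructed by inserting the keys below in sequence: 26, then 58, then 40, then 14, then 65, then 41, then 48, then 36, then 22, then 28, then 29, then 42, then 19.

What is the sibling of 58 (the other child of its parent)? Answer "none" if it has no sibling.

14

Insert 26: tree is empty, so 26 becomes the root.
Insert 58: 58 > 26 → go right. Place as right child of 26.
Insert 40: 40 > 26 → go right; 40 < 58 → go left. Place as left child of 58.
Insert 14: 14 < 26 → go left. Place as left child of 26.
Insert 65: 65 > 26 → go right; 65 > 58 → go right. Place as right child of 58.
Insert 41: 41 > 26 → go right; 41 < 58 → go left; 41 > 40 → go right. Place as right child of 40.
Insert 48: 48 > 26 → go right; 48 < 58 → go left; 48 > 40 → go right; 48 > 41 → go right. Place as right child of 41.
Insert 36: 36 > 26 → go right; 36 < 58 → go left; 36 < 40 → go left. Place as left child of 40.
Insert 22: 22 < 26 → go left; 22 > 14 → go right. Place as right child of 14.
Insert 28: 28 > 26 → go right; 28 < 58 → go left; 28 < 40 → go left; 28 < 36 → go left. Place as left child of 36.
Insert 29: 29 > 26 → go right; 29 < 58 → go left; 29 < 40 → go left; 29 < 36 → go left; 29 > 28 → go right. Place as right child of 28.
Insert 42: 42 > 26 → go right; 42 < 58 → go left; 42 > 40 → go right; 42 > 41 → go right; 42 < 48 → go left. Place as left child of 48.
Insert 19: 19 < 26 → go left; 19 > 14 → go right; 19 < 22 → go left. Place as left child of 22.

58's parent is 26; the other child of 26 is 14.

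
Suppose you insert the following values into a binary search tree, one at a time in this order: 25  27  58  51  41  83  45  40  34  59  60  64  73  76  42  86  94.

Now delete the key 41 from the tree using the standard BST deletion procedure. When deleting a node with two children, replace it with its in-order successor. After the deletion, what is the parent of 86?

Resulting structure (node: left, right):
  25: L=–, R=27
  27: L=–, R=58
  58: L=51, R=83
  51: L=41, R=–
  41: L=40, R=45
  83: L=59, R=86
  45: L=42, R=–
  40: L=34, R=–
  34: L=–, R=–
  59: L=–, R=60
  60: L=–, R=64
  64: L=–, R=73
  73: L=–, R=76
  76: L=–, R=–
  42: L=–, R=–
  86: L=–, R=94
  94: L=–, R=–

Delete 41 (two children — replace with in-order successor).
After deletion, 86's parent is 83.

83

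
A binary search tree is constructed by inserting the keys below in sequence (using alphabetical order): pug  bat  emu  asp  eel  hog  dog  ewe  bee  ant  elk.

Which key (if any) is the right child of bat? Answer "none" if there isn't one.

Insert pug: tree is empty, so pug becomes the root.
Insert bat: bat < pug → go left. Place as left child of pug.
Insert emu: emu < pug → go left; emu > bat → go right. Place as right child of bat.
Insert asp: asp < pug → go left; asp < bat → go left. Place as left child of bat.
Insert eel: eel < pug → go left; eel > bat → go right; eel < emu → go left. Place as left child of emu.
Insert hog: hog < pug → go left; hog > bat → go right; hog > emu → go right. Place as right child of emu.
Insert dog: dog < pug → go left; dog > bat → go right; dog < emu → go left; dog < eel → go left. Place as left child of eel.
Insert ewe: ewe < pug → go left; ewe > bat → go right; ewe > emu → go right; ewe < hog → go left. Place as left child of hog.
Insert bee: bee < pug → go left; bee > bat → go right; bee < emu → go left; bee < eel → go left; bee < dog → go left. Place as left child of dog.
Insert ant: ant < pug → go left; ant < bat → go left; ant < asp → go left. Place as left child of asp.
Insert elk: elk < pug → go left; elk > bat → go right; elk < emu → go left; elk > eel → go right. Place as right child of eel.

emu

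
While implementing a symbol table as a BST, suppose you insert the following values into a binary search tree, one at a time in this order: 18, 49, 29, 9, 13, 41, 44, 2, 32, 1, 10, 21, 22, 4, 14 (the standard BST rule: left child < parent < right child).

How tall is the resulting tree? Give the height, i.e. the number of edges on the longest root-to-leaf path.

Insert 18: tree is empty, so 18 becomes the root.
Insert 49: 49 > 18 → go right. Place as right child of 18.
Insert 29: 29 > 18 → go right; 29 < 49 → go left. Place as left child of 49.
Insert 9: 9 < 18 → go left. Place as left child of 18.
Insert 13: 13 < 18 → go left; 13 > 9 → go right. Place as right child of 9.
Insert 41: 41 > 18 → go right; 41 < 49 → go left; 41 > 29 → go right. Place as right child of 29.
Insert 44: 44 > 18 → go right; 44 < 49 → go left; 44 > 29 → go right; 44 > 41 → go right. Place as right child of 41.
Insert 2: 2 < 18 → go left; 2 < 9 → go left. Place as left child of 9.
Insert 32: 32 > 18 → go right; 32 < 49 → go left; 32 > 29 → go right; 32 < 41 → go left. Place as left child of 41.
Insert 1: 1 < 18 → go left; 1 < 9 → go left; 1 < 2 → go left. Place as left child of 2.
Insert 10: 10 < 18 → go left; 10 > 9 → go right; 10 < 13 → go left. Place as left child of 13.
Insert 21: 21 > 18 → go right; 21 < 49 → go left; 21 < 29 → go left. Place as left child of 29.
Insert 22: 22 > 18 → go right; 22 < 49 → go left; 22 < 29 → go left; 22 > 21 → go right. Place as right child of 21.
Insert 4: 4 < 18 → go left; 4 < 9 → go left; 4 > 2 → go right. Place as right child of 2.
Insert 14: 14 < 18 → go left; 14 > 9 → go right; 14 > 13 → go right. Place as right child of 13.

The deepest node is 44 at depth 4.

4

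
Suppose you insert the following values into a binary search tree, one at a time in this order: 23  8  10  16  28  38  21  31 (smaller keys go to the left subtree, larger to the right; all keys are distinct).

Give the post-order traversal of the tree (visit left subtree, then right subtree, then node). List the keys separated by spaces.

Insert 23: tree is empty, so 23 becomes the root.
Insert 8: 8 < 23 → go left. Place as left child of 23.
Insert 10: 10 < 23 → go left; 10 > 8 → go right. Place as right child of 8.
Insert 16: 16 < 23 → go left; 16 > 8 → go right; 16 > 10 → go right. Place as right child of 10.
Insert 28: 28 > 23 → go right. Place as right child of 23.
Insert 38: 38 > 23 → go right; 38 > 28 → go right. Place as right child of 28.
Insert 21: 21 < 23 → go left; 21 > 8 → go right; 21 > 10 → go right; 21 > 16 → go right. Place as right child of 16.
Insert 31: 31 > 23 → go right; 31 > 28 → go right; 31 < 38 → go left. Place as left child of 38.

21 16 10 8 31 38 28 23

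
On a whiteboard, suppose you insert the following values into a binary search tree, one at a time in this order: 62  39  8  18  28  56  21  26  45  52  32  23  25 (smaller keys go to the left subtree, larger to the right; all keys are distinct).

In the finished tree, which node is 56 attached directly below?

39

62: root
39: left child of 62 (depth 1)
8: left child of 39 (depth 2)
18: right child of 8 (depth 3)
28: right child of 18 (depth 4)
56: right child of 39 (depth 2)
21: left child of 28 (depth 5)
26: right child of 21 (depth 6)
45: left child of 56 (depth 3)
52: right child of 45 (depth 4)
32: right child of 28 (depth 5)
23: left child of 26 (depth 7)
25: right child of 23 (depth 8)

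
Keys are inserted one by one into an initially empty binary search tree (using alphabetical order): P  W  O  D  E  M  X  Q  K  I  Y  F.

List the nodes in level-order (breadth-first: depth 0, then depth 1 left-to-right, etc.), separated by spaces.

P O W D Q X E Y M K I F

P: root
W: right child of P (depth 1)
O: left child of P (depth 1)
D: left child of O (depth 2)
E: right child of D (depth 3)
M: right child of E (depth 4)
X: right child of W (depth 2)
Q: left child of W (depth 2)
K: left child of M (depth 5)
I: left child of K (depth 6)
Y: right child of X (depth 3)
F: left child of I (depth 7)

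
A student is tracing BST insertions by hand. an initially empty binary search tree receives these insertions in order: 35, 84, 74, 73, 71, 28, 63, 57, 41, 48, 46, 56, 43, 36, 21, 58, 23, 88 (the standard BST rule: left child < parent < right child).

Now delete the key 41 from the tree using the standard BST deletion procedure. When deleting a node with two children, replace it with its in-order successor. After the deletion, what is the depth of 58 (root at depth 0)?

7

Insert 35: tree is empty, so 35 becomes the root.
Insert 84: 84 > 35 → go right. Place as right child of 35.
Insert 74: 74 > 35 → go right; 74 < 84 → go left. Place as left child of 84.
Insert 73: 73 > 35 → go right; 73 < 84 → go left; 73 < 74 → go left. Place as left child of 74.
Insert 71: 71 > 35 → go right; 71 < 84 → go left; 71 < 74 → go left; 71 < 73 → go left. Place as left child of 73.
Insert 28: 28 < 35 → go left. Place as left child of 35.
Insert 63: 63 > 35 → go right; 63 < 84 → go left; 63 < 74 → go left; 63 < 73 → go left; 63 < 71 → go left. Place as left child of 71.
Insert 57: 57 > 35 → go right; 57 < 84 → go left; 57 < 74 → go left; 57 < 73 → go left; 57 < 71 → go left; 57 < 63 → go left. Place as left child of 63.
Insert 41: 41 > 35 → go right; 41 < 84 → go left; 41 < 74 → go left; 41 < 73 → go left; 41 < 71 → go left; 41 < 63 → go left; 41 < 57 → go left. Place as left child of 57.
Insert 48: 48 > 35 → go right; 48 < 84 → go left; 48 < 74 → go left; 48 < 73 → go left; 48 < 71 → go left; 48 < 63 → go left; 48 < 57 → go left; 48 > 41 → go right. Place as right child of 41.
Insert 46: 46 > 35 → go right; 46 < 84 → go left; 46 < 74 → go left; 46 < 73 → go left; 46 < 71 → go left; 46 < 63 → go left; 46 < 57 → go left; 46 > 41 → go right; 46 < 48 → go left. Place as left child of 48.
Insert 56: 56 > 35 → go right; 56 < 84 → go left; 56 < 74 → go left; 56 < 73 → go left; 56 < 71 → go left; 56 < 63 → go left; 56 < 57 → go left; 56 > 41 → go right; 56 > 48 → go right. Place as right child of 48.
Insert 43: 43 > 35 → go right; 43 < 84 → go left; 43 < 74 → go left; 43 < 73 → go left; 43 < 71 → go left; 43 < 63 → go left; 43 < 57 → go left; 43 > 41 → go right; 43 < 48 → go left; 43 < 46 → go left. Place as left child of 46.
Insert 36: 36 > 35 → go right; 36 < 84 → go left; 36 < 74 → go left; 36 < 73 → go left; 36 < 71 → go left; 36 < 63 → go left; 36 < 57 → go left; 36 < 41 → go left. Place as left child of 41.
Insert 21: 21 < 35 → go left; 21 < 28 → go left. Place as left child of 28.
Insert 58: 58 > 35 → go right; 58 < 84 → go left; 58 < 74 → go left; 58 < 73 → go left; 58 < 71 → go left; 58 < 63 → go left; 58 > 57 → go right. Place as right child of 57.
Insert 23: 23 < 35 → go left; 23 < 28 → go left; 23 > 21 → go right. Place as right child of 21.
Insert 88: 88 > 35 → go right; 88 > 84 → go right. Place as right child of 84.

Delete 41 (two children — replace with in-order successor).
After deletion, path to 58: 35 → 84 → 74 → 73 → 71 → 63 → 57 → 58.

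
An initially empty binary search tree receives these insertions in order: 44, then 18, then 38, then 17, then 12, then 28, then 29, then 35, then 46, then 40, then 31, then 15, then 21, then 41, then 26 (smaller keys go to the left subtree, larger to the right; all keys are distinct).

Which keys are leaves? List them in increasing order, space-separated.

15 26 31 41 46

Insert 44: tree is empty, so 44 becomes the root.
Insert 18: 18 < 44 → go left. Place as left child of 44.
Insert 38: 38 < 44 → go left; 38 > 18 → go right. Place as right child of 18.
Insert 17: 17 < 44 → go left; 17 < 18 → go left. Place as left child of 18.
Insert 12: 12 < 44 → go left; 12 < 18 → go left; 12 < 17 → go left. Place as left child of 17.
Insert 28: 28 < 44 → go left; 28 > 18 → go right; 28 < 38 → go left. Place as left child of 38.
Insert 29: 29 < 44 → go left; 29 > 18 → go right; 29 < 38 → go left; 29 > 28 → go right. Place as right child of 28.
Insert 35: 35 < 44 → go left; 35 > 18 → go right; 35 < 38 → go left; 35 > 28 → go right; 35 > 29 → go right. Place as right child of 29.
Insert 46: 46 > 44 → go right. Place as right child of 44.
Insert 40: 40 < 44 → go left; 40 > 18 → go right; 40 > 38 → go right. Place as right child of 38.
Insert 31: 31 < 44 → go left; 31 > 18 → go right; 31 < 38 → go left; 31 > 28 → go right; 31 > 29 → go right; 31 < 35 → go left. Place as left child of 35.
Insert 15: 15 < 44 → go left; 15 < 18 → go left; 15 < 17 → go left; 15 > 12 → go right. Place as right child of 12.
Insert 21: 21 < 44 → go left; 21 > 18 → go right; 21 < 38 → go left; 21 < 28 → go left. Place as left child of 28.
Insert 41: 41 < 44 → go left; 41 > 18 → go right; 41 > 38 → go right; 41 > 40 → go right. Place as right child of 40.
Insert 26: 26 < 44 → go left; 26 > 18 → go right; 26 < 38 → go left; 26 < 28 → go left; 26 > 21 → go right. Place as right child of 21.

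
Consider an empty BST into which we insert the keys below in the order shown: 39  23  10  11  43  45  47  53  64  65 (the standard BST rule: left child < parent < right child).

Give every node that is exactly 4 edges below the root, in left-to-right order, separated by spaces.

Resulting structure (node: left, right):
  39: L=23, R=43
  23: L=10, R=–
  10: L=–, R=11
  11: L=–, R=–
  43: L=–, R=45
  45: L=–, R=47
  47: L=–, R=53
  53: L=–, R=64
  64: L=–, R=65
  65: L=–, R=–

53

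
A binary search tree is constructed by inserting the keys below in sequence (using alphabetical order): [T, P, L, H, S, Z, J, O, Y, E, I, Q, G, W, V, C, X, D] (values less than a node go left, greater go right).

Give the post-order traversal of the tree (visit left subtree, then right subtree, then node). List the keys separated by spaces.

D C G E I J H O L Q S P V X W Y Z T

Resulting structure (node: left, right):
  T: L=P, R=Z
  P: L=L, R=S
  L: L=H, R=O
  H: L=E, R=J
  S: L=Q, R=–
  Z: L=Y, R=–
  J: L=I, R=–
  O: L=–, R=–
  Y: L=W, R=–
  E: L=C, R=G
  I: L=–, R=–
  Q: L=–, R=–
  G: L=–, R=–
  W: L=V, R=X
  V: L=–, R=–
  C: L=–, R=D
  X: L=–, R=–
  D: L=–, R=–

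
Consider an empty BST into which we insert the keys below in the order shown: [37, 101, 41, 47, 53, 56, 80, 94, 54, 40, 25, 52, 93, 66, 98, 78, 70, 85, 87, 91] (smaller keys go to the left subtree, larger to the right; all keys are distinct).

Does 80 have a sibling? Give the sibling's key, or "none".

54

Resulting structure (node: left, right):
  37: L=25, R=101
  101: L=41, R=–
  41: L=40, R=47
  47: L=–, R=53
  53: L=52, R=56
  56: L=54, R=80
  80: L=66, R=94
  94: L=93, R=98
  54: L=–, R=–
  40: L=–, R=–
  25: L=–, R=–
  52: L=–, R=–
  93: L=85, R=–
  66: L=–, R=78
  98: L=–, R=–
  78: L=70, R=–
  70: L=–, R=–
  85: L=–, R=87
  87: L=–, R=91
  91: L=–, R=–

80's parent is 56; the other child of 56 is 54.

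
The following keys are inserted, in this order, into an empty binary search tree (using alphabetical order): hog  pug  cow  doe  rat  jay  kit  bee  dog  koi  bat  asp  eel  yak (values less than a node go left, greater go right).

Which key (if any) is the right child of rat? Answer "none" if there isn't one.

Insert hog: tree is empty, so hog becomes the root.
Insert pug: pug > hog → go right. Place as right child of hog.
Insert cow: cow < hog → go left. Place as left child of hog.
Insert doe: doe < hog → go left; doe > cow → go right. Place as right child of cow.
Insert rat: rat > hog → go right; rat > pug → go right. Place as right child of pug.
Insert jay: jay > hog → go right; jay < pug → go left. Place as left child of pug.
Insert kit: kit > hog → go right; kit < pug → go left; kit > jay → go right. Place as right child of jay.
Insert bee: bee < hog → go left; bee < cow → go left. Place as left child of cow.
Insert dog: dog < hog → go left; dog > cow → go right; dog > doe → go right. Place as right child of doe.
Insert koi: koi > hog → go right; koi < pug → go left; koi > jay → go right; koi > kit → go right. Place as right child of kit.
Insert bat: bat < hog → go left; bat < cow → go left; bat < bee → go left. Place as left child of bee.
Insert asp: asp < hog → go left; asp < cow → go left; asp < bee → go left; asp < bat → go left. Place as left child of bat.
Insert eel: eel < hog → go left; eel > cow → go right; eel > doe → go right; eel > dog → go right. Place as right child of dog.
Insert yak: yak > hog → go right; yak > pug → go right; yak > rat → go right. Place as right child of rat.

yak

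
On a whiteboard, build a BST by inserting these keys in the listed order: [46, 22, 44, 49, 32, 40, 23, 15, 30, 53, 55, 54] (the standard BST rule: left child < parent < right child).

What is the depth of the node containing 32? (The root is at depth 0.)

46: root
22: left child of 46 (depth 1)
44: right child of 22 (depth 2)
49: right child of 46 (depth 1)
32: left child of 44 (depth 3)
40: right child of 32 (depth 4)
23: left child of 32 (depth 4)
15: left child of 22 (depth 2)
30: right child of 23 (depth 5)
53: right child of 49 (depth 2)
55: right child of 53 (depth 3)
54: left child of 55 (depth 4)

Path to 32: 46 → 22 → 44 → 32, which is 3 edges.

3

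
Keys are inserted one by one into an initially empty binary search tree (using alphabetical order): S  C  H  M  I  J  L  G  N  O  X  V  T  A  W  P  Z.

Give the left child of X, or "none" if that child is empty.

V

Insert S: tree is empty, so S becomes the root.
Insert C: C < S → go left. Place as left child of S.
Insert H: H < S → go left; H > C → go right. Place as right child of C.
Insert M: M < S → go left; M > C → go right; M > H → go right. Place as right child of H.
Insert I: I < S → go left; I > C → go right; I > H → go right; I < M → go left. Place as left child of M.
Insert J: J < S → go left; J > C → go right; J > H → go right; J < M → go left; J > I → go right. Place as right child of I.
Insert L: L < S → go left; L > C → go right; L > H → go right; L < M → go left; L > I → go right; L > J → go right. Place as right child of J.
Insert G: G < S → go left; G > C → go right; G < H → go left. Place as left child of H.
Insert N: N < S → go left; N > C → go right; N > H → go right; N > M → go right. Place as right child of M.
Insert O: O < S → go left; O > C → go right; O > H → go right; O > M → go right; O > N → go right. Place as right child of N.
Insert X: X > S → go right. Place as right child of S.
Insert V: V > S → go right; V < X → go left. Place as left child of X.
Insert T: T > S → go right; T < X → go left; T < V → go left. Place as left child of V.
Insert A: A < S → go left; A < C → go left. Place as left child of C.
Insert W: W > S → go right; W < X → go left; W > V → go right. Place as right child of V.
Insert P: P < S → go left; P > C → go right; P > H → go right; P > M → go right; P > N → go right; P > O → go right. Place as right child of O.
Insert Z: Z > S → go right; Z > X → go right. Place as right child of X.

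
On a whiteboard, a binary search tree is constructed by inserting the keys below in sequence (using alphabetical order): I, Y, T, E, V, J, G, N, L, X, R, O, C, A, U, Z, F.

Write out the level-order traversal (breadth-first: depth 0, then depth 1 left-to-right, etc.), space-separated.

Resulting structure (node: left, right):
  I: L=E, R=Y
  Y: L=T, R=Z
  T: L=J, R=V
  E: L=C, R=G
  V: L=U, R=X
  J: L=–, R=N
  G: L=F, R=–
  N: L=L, R=R
  L: L=–, R=–
  X: L=–, R=–
  R: L=O, R=–
  O: L=–, R=–
  C: L=A, R=–
  A: L=–, R=–
  U: L=–, R=–
  Z: L=–, R=–
  F: L=–, R=–

I E Y C G T Z A F J V N U X L R O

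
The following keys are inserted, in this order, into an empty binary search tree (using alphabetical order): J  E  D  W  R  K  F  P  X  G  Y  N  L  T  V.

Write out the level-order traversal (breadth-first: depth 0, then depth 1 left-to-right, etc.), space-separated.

J E W D F R X G K T Y P V N L

J: root
E: left child of J (depth 1)
D: left child of E (depth 2)
W: right child of J (depth 1)
R: left child of W (depth 2)
K: left child of R (depth 3)
F: right child of E (depth 2)
P: right child of K (depth 4)
X: right child of W (depth 2)
G: right child of F (depth 3)
Y: right child of X (depth 3)
N: left child of P (depth 5)
L: left child of N (depth 6)
T: right child of R (depth 3)
V: right child of T (depth 4)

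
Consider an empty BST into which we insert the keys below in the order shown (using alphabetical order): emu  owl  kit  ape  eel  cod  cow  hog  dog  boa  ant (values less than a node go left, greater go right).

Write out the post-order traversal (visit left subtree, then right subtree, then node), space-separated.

ant boa dog cow cod eel ape hog kit owl emu

Insert emu: tree is empty, so emu becomes the root.
Insert owl: owl > emu → go right. Place as right child of emu.
Insert kit: kit > emu → go right; kit < owl → go left. Place as left child of owl.
Insert ape: ape < emu → go left. Place as left child of emu.
Insert eel: eel < emu → go left; eel > ape → go right. Place as right child of ape.
Insert cod: cod < emu → go left; cod > ape → go right; cod < eel → go left. Place as left child of eel.
Insert cow: cow < emu → go left; cow > ape → go right; cow < eel → go left; cow > cod → go right. Place as right child of cod.
Insert hog: hog > emu → go right; hog < owl → go left; hog < kit → go left. Place as left child of kit.
Insert dog: dog < emu → go left; dog > ape → go right; dog < eel → go left; dog > cod → go right; dog > cow → go right. Place as right child of cow.
Insert boa: boa < emu → go left; boa > ape → go right; boa < eel → go left; boa < cod → go left. Place as left child of cod.
Insert ant: ant < emu → go left; ant < ape → go left. Place as left child of ape.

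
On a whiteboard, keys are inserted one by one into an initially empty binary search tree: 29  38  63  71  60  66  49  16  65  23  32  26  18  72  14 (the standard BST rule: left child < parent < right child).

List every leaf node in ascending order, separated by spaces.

14 18 26 32 49 65 72

Insert 29: tree is empty, so 29 becomes the root.
Insert 38: 38 > 29 → go right. Place as right child of 29.
Insert 63: 63 > 29 → go right; 63 > 38 → go right. Place as right child of 38.
Insert 71: 71 > 29 → go right; 71 > 38 → go right; 71 > 63 → go right. Place as right child of 63.
Insert 60: 60 > 29 → go right; 60 > 38 → go right; 60 < 63 → go left. Place as left child of 63.
Insert 66: 66 > 29 → go right; 66 > 38 → go right; 66 > 63 → go right; 66 < 71 → go left. Place as left child of 71.
Insert 49: 49 > 29 → go right; 49 > 38 → go right; 49 < 63 → go left; 49 < 60 → go left. Place as left child of 60.
Insert 16: 16 < 29 → go left. Place as left child of 29.
Insert 65: 65 > 29 → go right; 65 > 38 → go right; 65 > 63 → go right; 65 < 71 → go left; 65 < 66 → go left. Place as left child of 66.
Insert 23: 23 < 29 → go left; 23 > 16 → go right. Place as right child of 16.
Insert 32: 32 > 29 → go right; 32 < 38 → go left. Place as left child of 38.
Insert 26: 26 < 29 → go left; 26 > 16 → go right; 26 > 23 → go right. Place as right child of 23.
Insert 18: 18 < 29 → go left; 18 > 16 → go right; 18 < 23 → go left. Place as left child of 23.
Insert 72: 72 > 29 → go right; 72 > 38 → go right; 72 > 63 → go right; 72 > 71 → go right. Place as right child of 71.
Insert 14: 14 < 29 → go left; 14 < 16 → go left. Place as left child of 16.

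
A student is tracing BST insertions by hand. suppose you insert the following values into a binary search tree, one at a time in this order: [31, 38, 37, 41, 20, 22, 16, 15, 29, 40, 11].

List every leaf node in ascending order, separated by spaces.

Insert 31: tree is empty, so 31 becomes the root.
Insert 38: 38 > 31 → go right. Place as right child of 31.
Insert 37: 37 > 31 → go right; 37 < 38 → go left. Place as left child of 38.
Insert 41: 41 > 31 → go right; 41 > 38 → go right. Place as right child of 38.
Insert 20: 20 < 31 → go left. Place as left child of 31.
Insert 22: 22 < 31 → go left; 22 > 20 → go right. Place as right child of 20.
Insert 16: 16 < 31 → go left; 16 < 20 → go left. Place as left child of 20.
Insert 15: 15 < 31 → go left; 15 < 20 → go left; 15 < 16 → go left. Place as left child of 16.
Insert 29: 29 < 31 → go left; 29 > 20 → go right; 29 > 22 → go right. Place as right child of 22.
Insert 40: 40 > 31 → go right; 40 > 38 → go right; 40 < 41 → go left. Place as left child of 41.
Insert 11: 11 < 31 → go left; 11 < 20 → go left; 11 < 16 → go left; 11 < 15 → go left. Place as left child of 15.

11 29 37 40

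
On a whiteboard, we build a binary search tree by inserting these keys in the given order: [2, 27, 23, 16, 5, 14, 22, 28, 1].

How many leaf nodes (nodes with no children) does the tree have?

4

2: root
27: right child of 2 (depth 1)
23: left child of 27 (depth 2)
16: left child of 23 (depth 3)
5: left child of 16 (depth 4)
14: right child of 5 (depth 5)
22: right child of 16 (depth 4)
28: right child of 27 (depth 2)
1: left child of 2 (depth 1)

Leaves: 1, 14, 22, 28 — 4 in total.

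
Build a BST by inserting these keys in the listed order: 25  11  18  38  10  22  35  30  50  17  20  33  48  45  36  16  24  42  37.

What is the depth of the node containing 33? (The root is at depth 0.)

Insert 25: tree is empty, so 25 becomes the root.
Insert 11: 11 < 25 → go left. Place as left child of 25.
Insert 18: 18 < 25 → go left; 18 > 11 → go right. Place as right child of 11.
Insert 38: 38 > 25 → go right. Place as right child of 25.
Insert 10: 10 < 25 → go left; 10 < 11 → go left. Place as left child of 11.
Insert 22: 22 < 25 → go left; 22 > 11 → go right; 22 > 18 → go right. Place as right child of 18.
Insert 35: 35 > 25 → go right; 35 < 38 → go left. Place as left child of 38.
Insert 30: 30 > 25 → go right; 30 < 38 → go left; 30 < 35 → go left. Place as left child of 35.
Insert 50: 50 > 25 → go right; 50 > 38 → go right. Place as right child of 38.
Insert 17: 17 < 25 → go left; 17 > 11 → go right; 17 < 18 → go left. Place as left child of 18.
Insert 20: 20 < 25 → go left; 20 > 11 → go right; 20 > 18 → go right; 20 < 22 → go left. Place as left child of 22.
Insert 33: 33 > 25 → go right; 33 < 38 → go left; 33 < 35 → go left; 33 > 30 → go right. Place as right child of 30.
Insert 48: 48 > 25 → go right; 48 > 38 → go right; 48 < 50 → go left. Place as left child of 50.
Insert 45: 45 > 25 → go right; 45 > 38 → go right; 45 < 50 → go left; 45 < 48 → go left. Place as left child of 48.
Insert 36: 36 > 25 → go right; 36 < 38 → go left; 36 > 35 → go right. Place as right child of 35.
Insert 16: 16 < 25 → go left; 16 > 11 → go right; 16 < 18 → go left; 16 < 17 → go left. Place as left child of 17.
Insert 24: 24 < 25 → go left; 24 > 11 → go right; 24 > 18 → go right; 24 > 22 → go right. Place as right child of 22.
Insert 42: 42 > 25 → go right; 42 > 38 → go right; 42 < 50 → go left; 42 < 48 → go left; 42 < 45 → go left. Place as left child of 45.
Insert 37: 37 > 25 → go right; 37 < 38 → go left; 37 > 35 → go right; 37 > 36 → go right. Place as right child of 36.

Path to 33: 25 → 38 → 35 → 30 → 33, which is 4 edges.

4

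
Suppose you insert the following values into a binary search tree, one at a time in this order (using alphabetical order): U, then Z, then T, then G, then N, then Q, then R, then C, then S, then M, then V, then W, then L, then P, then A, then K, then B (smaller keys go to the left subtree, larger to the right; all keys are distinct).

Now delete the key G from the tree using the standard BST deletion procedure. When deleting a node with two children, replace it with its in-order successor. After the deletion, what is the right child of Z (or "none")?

none

U: root
Z: right child of U (depth 1)
T: left child of U (depth 1)
G: left child of T (depth 2)
N: right child of G (depth 3)
Q: right child of N (depth 4)
R: right child of Q (depth 5)
C: left child of G (depth 3)
S: right child of R (depth 6)
M: left child of N (depth 4)
V: left child of Z (depth 2)
W: right child of V (depth 3)
L: left child of M (depth 5)
P: left child of Q (depth 5)
A: left child of C (depth 4)
K: left child of L (depth 6)
B: right child of A (depth 5)

Delete G (two children — replace with in-order successor).
After deletion, Z's right child: none.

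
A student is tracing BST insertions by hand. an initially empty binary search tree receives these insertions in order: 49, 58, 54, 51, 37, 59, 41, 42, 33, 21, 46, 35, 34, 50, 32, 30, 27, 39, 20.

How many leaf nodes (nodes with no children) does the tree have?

7

Insert 49: tree is empty, so 49 becomes the root.
Insert 58: 58 > 49 → go right. Place as right child of 49.
Insert 54: 54 > 49 → go right; 54 < 58 → go left. Place as left child of 58.
Insert 51: 51 > 49 → go right; 51 < 58 → go left; 51 < 54 → go left. Place as left child of 54.
Insert 37: 37 < 49 → go left. Place as left child of 49.
Insert 59: 59 > 49 → go right; 59 > 58 → go right. Place as right child of 58.
Insert 41: 41 < 49 → go left; 41 > 37 → go right. Place as right child of 37.
Insert 42: 42 < 49 → go left; 42 > 37 → go right; 42 > 41 → go right. Place as right child of 41.
Insert 33: 33 < 49 → go left; 33 < 37 → go left. Place as left child of 37.
Insert 21: 21 < 49 → go left; 21 < 37 → go left; 21 < 33 → go left. Place as left child of 33.
Insert 46: 46 < 49 → go left; 46 > 37 → go right; 46 > 41 → go right; 46 > 42 → go right. Place as right child of 42.
Insert 35: 35 < 49 → go left; 35 < 37 → go left; 35 > 33 → go right. Place as right child of 33.
Insert 34: 34 < 49 → go left; 34 < 37 → go left; 34 > 33 → go right; 34 < 35 → go left. Place as left child of 35.
Insert 50: 50 > 49 → go right; 50 < 58 → go left; 50 < 54 → go left; 50 < 51 → go left. Place as left child of 51.
Insert 32: 32 < 49 → go left; 32 < 37 → go left; 32 < 33 → go left; 32 > 21 → go right. Place as right child of 21.
Insert 30: 30 < 49 → go left; 30 < 37 → go left; 30 < 33 → go left; 30 > 21 → go right; 30 < 32 → go left. Place as left child of 32.
Insert 27: 27 < 49 → go left; 27 < 37 → go left; 27 < 33 → go left; 27 > 21 → go right; 27 < 32 → go left; 27 < 30 → go left. Place as left child of 30.
Insert 39: 39 < 49 → go left; 39 > 37 → go right; 39 < 41 → go left. Place as left child of 41.
Insert 20: 20 < 49 → go left; 20 < 37 → go left; 20 < 33 → go left; 20 < 21 → go left. Place as left child of 21.

Leaves: 20, 27, 34, 39, 46, 50, 59 — 7 in total.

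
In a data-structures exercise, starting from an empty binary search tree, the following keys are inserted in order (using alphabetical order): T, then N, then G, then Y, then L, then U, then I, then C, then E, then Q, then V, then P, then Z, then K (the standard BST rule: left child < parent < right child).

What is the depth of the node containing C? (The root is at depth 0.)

3

Resulting structure (node: left, right):
  T: L=N, R=Y
  N: L=G, R=Q
  G: L=C, R=L
  Y: L=U, R=Z
  L: L=I, R=–
  U: L=–, R=V
  I: L=–, R=K
  C: L=–, R=E
  E: L=–, R=–
  Q: L=P, R=–
  V: L=–, R=–
  P: L=–, R=–
  Z: L=–, R=–
  K: L=–, R=–

Path to C: T → N → G → C, which is 3 edges.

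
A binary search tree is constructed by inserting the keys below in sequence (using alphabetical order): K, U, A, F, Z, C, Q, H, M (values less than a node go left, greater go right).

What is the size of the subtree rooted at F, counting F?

Resulting structure (node: left, right):
  K: L=A, R=U
  U: L=Q, R=Z
  A: L=–, R=F
  F: L=C, R=H
  Z: L=–, R=–
  C: L=–, R=–
  Q: L=M, R=–
  H: L=–, R=–
  M: L=–, R=–

Subtree rooted at F contains: F, C, H — 3 nodes.

3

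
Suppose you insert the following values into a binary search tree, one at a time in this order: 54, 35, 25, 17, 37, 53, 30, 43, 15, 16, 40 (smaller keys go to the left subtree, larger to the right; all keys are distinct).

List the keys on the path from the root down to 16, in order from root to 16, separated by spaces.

54 35 25 17 15 16

Insert 54: tree is empty, so 54 becomes the root.
Insert 35: 35 < 54 → go left. Place as left child of 54.
Insert 25: 25 < 54 → go left; 25 < 35 → go left. Place as left child of 35.
Insert 17: 17 < 54 → go left; 17 < 35 → go left; 17 < 25 → go left. Place as left child of 25.
Insert 37: 37 < 54 → go left; 37 > 35 → go right. Place as right child of 35.
Insert 53: 53 < 54 → go left; 53 > 35 → go right; 53 > 37 → go right. Place as right child of 37.
Insert 30: 30 < 54 → go left; 30 < 35 → go left; 30 > 25 → go right. Place as right child of 25.
Insert 43: 43 < 54 → go left; 43 > 35 → go right; 43 > 37 → go right; 43 < 53 → go left. Place as left child of 53.
Insert 15: 15 < 54 → go left; 15 < 35 → go left; 15 < 25 → go left; 15 < 17 → go left. Place as left child of 17.
Insert 16: 16 < 54 → go left; 16 < 35 → go left; 16 < 25 → go left; 16 < 17 → go left; 16 > 15 → go right. Place as right child of 15.
Insert 40: 40 < 54 → go left; 40 > 35 → go right; 40 > 37 → go right; 40 < 53 → go left; 40 < 43 → go left. Place as left child of 43.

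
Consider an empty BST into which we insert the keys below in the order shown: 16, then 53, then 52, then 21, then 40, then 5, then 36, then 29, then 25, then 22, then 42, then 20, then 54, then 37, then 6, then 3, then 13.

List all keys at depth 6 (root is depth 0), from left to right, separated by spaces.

29 37

16: root
53: right child of 16 (depth 1)
52: left child of 53 (depth 2)
21: left child of 52 (depth 3)
40: right child of 21 (depth 4)
5: left child of 16 (depth 1)
36: left child of 40 (depth 5)
29: left child of 36 (depth 6)
25: left child of 29 (depth 7)
22: left child of 25 (depth 8)
42: right child of 40 (depth 5)
20: left child of 21 (depth 4)
54: right child of 53 (depth 2)
37: right child of 36 (depth 6)
6: right child of 5 (depth 2)
3: left child of 5 (depth 2)
13: right child of 6 (depth 3)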